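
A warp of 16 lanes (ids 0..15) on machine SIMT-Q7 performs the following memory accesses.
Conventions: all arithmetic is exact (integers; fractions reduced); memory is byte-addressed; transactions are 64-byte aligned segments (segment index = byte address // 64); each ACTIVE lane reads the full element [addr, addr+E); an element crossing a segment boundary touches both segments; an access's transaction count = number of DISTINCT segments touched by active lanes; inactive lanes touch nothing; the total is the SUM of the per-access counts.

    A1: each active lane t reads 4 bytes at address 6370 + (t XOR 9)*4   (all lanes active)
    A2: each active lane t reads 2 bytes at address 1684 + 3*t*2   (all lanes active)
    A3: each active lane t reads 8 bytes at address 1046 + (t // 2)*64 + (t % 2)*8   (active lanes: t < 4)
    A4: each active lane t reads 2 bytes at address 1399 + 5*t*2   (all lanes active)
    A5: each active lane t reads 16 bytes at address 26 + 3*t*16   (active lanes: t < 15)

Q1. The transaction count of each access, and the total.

A1: 2 transactions
A2: 2 transactions
A3: 2 transactions
A4: 4 transactions
A5: 12 transactions

Answer: 2,2,2,4,12; total 22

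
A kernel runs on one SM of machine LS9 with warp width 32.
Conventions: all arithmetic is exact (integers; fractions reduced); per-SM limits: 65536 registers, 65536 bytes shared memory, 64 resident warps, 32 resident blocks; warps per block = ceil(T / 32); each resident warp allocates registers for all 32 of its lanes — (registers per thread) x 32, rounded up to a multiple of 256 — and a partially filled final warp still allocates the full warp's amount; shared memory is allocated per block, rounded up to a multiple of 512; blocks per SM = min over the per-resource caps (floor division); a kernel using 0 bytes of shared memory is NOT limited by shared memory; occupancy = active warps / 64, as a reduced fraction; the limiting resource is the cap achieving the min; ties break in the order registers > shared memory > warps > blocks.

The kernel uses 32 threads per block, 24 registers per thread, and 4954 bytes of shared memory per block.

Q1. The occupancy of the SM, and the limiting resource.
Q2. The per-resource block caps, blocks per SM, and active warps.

Answer: occupancy 3/16, limited by shared memory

registers: 85 blocks
shared memory: 12 blocks
warps: 64 blocks
blocks: 32 blocks

Answer: 12 blocks, 12 active warps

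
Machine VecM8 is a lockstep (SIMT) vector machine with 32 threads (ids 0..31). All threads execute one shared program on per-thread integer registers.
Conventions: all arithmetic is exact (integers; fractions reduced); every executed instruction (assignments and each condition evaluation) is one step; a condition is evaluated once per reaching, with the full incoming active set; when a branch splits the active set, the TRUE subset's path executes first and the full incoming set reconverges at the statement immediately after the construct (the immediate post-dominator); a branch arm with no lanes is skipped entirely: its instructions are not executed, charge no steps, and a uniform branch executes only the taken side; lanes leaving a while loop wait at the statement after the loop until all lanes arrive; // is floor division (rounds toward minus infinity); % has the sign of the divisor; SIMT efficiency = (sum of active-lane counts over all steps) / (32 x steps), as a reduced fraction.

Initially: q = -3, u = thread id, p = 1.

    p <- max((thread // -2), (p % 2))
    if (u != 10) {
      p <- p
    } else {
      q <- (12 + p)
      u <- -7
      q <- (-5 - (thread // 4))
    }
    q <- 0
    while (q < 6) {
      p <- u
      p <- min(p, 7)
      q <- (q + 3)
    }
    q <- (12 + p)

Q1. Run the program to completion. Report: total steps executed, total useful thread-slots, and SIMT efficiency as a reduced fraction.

Answer: 17 steps, 450 useful, 225/272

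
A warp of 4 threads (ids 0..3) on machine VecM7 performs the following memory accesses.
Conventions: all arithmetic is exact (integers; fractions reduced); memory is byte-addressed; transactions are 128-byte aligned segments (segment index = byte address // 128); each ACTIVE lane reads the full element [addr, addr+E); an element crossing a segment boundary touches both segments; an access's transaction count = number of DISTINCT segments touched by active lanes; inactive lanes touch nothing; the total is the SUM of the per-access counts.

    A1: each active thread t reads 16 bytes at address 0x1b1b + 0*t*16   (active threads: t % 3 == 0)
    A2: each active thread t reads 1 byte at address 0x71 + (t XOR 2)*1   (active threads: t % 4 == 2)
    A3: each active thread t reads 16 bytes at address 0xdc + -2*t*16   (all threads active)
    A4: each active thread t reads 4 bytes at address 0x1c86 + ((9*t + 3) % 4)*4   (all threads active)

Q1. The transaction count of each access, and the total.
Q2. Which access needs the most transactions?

A1: 1 transaction
A2: 1 transaction
A3: 2 transactions
A4: 1 transaction

Answer: 1,1,2,1; total 5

Answer: A3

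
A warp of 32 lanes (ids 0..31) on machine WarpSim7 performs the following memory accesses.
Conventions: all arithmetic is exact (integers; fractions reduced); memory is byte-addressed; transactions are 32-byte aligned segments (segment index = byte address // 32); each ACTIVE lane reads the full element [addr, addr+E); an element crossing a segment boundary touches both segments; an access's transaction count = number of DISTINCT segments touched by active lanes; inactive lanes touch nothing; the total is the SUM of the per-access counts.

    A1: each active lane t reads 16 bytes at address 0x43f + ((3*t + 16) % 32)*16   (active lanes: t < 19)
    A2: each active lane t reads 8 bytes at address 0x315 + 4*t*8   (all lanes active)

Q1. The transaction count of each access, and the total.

A1: 17 transactions
A2: 32 transactions

Answer: 17,32; total 49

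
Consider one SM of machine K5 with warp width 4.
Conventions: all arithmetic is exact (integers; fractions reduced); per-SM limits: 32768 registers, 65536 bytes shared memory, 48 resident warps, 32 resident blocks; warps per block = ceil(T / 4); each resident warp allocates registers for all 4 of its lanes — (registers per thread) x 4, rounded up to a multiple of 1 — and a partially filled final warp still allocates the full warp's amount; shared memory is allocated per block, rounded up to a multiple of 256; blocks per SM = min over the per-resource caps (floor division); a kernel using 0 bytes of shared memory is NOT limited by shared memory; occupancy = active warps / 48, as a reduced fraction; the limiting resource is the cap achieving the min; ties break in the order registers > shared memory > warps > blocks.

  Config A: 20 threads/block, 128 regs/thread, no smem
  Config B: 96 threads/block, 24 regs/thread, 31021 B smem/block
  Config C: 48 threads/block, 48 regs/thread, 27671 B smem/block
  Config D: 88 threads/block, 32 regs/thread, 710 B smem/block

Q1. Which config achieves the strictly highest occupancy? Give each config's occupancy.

occupancies: A 15/16, B 1, C 1/2, D 11/12

Answer: B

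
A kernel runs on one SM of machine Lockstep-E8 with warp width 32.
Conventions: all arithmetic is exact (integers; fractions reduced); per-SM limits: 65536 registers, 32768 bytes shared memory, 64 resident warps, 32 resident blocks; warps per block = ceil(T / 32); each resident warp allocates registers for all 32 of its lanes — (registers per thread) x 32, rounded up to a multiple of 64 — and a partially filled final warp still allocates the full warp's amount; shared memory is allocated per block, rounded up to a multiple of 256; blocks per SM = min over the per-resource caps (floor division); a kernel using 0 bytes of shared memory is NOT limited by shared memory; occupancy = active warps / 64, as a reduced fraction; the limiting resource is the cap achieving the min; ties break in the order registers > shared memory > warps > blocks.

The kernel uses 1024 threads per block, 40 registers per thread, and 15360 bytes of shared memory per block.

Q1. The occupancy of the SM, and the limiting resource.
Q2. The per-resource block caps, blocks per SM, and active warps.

Answer: occupancy 1/2, limited by registers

registers: 1 block
shared memory: 2 blocks
warps: 2 blocks
blocks: 32 blocks

Answer: 1 block, 32 active warps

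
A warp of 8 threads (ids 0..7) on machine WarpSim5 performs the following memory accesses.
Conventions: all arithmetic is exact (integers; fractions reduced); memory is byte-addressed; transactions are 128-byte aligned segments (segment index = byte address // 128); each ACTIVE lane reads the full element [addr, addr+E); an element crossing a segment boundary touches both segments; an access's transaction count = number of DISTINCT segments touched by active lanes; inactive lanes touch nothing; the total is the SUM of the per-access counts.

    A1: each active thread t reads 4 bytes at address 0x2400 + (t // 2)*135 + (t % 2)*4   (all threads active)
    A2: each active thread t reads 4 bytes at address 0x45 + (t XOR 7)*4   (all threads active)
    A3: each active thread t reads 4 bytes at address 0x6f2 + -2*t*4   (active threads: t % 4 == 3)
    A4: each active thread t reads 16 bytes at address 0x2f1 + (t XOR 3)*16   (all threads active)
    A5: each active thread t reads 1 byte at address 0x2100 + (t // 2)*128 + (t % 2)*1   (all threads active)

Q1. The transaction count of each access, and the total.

A1: 4 transactions
A2: 1 transaction
A3: 1 transaction
A4: 2 transactions
A5: 4 transactions

Answer: 4,1,1,2,4; total 12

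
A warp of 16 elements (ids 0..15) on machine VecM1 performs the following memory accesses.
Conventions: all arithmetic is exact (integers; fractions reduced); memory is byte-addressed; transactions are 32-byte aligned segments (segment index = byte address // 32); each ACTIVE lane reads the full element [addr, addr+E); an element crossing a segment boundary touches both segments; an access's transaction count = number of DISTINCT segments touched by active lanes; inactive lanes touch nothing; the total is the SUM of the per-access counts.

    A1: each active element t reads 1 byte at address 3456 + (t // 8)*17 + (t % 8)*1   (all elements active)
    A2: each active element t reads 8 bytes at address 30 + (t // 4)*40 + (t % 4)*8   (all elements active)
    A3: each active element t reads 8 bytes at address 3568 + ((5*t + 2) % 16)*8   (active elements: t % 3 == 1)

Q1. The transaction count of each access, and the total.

A1: 1 transaction
A2: 6 transactions
A3: 2 transactions

Answer: 1,6,2; total 9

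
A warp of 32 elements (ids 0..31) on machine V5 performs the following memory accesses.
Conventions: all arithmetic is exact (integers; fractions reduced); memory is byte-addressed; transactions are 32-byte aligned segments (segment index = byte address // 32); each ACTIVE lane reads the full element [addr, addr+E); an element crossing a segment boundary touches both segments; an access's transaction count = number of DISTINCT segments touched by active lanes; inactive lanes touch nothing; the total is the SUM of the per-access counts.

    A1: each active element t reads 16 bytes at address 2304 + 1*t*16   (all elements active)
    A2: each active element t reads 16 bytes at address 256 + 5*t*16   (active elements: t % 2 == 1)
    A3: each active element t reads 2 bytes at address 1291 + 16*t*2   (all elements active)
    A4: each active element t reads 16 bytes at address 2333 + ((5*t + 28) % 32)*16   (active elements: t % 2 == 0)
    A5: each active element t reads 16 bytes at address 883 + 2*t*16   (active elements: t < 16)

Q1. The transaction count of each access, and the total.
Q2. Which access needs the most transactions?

A1: 16 transactions
A2: 16 transactions
A3: 32 transactions
A4: 17 transactions
A5: 17 transactions

Answer: 16,16,32,17,17; total 98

Answer: A3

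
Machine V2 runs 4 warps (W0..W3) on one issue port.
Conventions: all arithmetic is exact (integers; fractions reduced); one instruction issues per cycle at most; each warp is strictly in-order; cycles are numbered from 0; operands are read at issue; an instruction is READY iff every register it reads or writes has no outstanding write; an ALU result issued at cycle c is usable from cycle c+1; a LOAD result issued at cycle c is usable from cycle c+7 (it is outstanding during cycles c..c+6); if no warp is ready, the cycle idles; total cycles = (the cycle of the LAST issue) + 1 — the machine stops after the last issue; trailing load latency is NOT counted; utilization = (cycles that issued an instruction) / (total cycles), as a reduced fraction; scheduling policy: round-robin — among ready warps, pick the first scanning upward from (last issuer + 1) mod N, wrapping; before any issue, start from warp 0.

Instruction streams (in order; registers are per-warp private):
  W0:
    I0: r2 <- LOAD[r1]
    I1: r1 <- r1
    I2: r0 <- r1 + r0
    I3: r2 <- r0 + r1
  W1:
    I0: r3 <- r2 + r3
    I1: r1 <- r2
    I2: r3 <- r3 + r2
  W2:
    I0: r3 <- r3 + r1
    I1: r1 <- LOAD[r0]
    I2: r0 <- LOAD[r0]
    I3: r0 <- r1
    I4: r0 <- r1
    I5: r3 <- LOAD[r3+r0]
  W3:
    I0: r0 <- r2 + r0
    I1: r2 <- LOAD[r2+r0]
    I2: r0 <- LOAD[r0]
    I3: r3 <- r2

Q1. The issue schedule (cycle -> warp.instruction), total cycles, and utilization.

cycle 0: W0.I0
cycle 1: W1.I0
cycle 2: W2.I0
cycle 3: W3.I0
cycle 4: W0.I1
cycle 5: W1.I1
cycle 6: W2.I1
cycle 7: W3.I1
cycle 8: W0.I2
cycle 9: W1.I2
cycle 10: W2.I2
cycle 11: W3.I2
cycle 12: W0.I3
cycle 13: idle
cycle 14: W3.I3
cycle 15: idle
cycle 16: idle
cycle 17: W2.I3
cycle 18: W2.I4
cycle 19: W2.I5

Answer: 20 cycles, utilization 17/20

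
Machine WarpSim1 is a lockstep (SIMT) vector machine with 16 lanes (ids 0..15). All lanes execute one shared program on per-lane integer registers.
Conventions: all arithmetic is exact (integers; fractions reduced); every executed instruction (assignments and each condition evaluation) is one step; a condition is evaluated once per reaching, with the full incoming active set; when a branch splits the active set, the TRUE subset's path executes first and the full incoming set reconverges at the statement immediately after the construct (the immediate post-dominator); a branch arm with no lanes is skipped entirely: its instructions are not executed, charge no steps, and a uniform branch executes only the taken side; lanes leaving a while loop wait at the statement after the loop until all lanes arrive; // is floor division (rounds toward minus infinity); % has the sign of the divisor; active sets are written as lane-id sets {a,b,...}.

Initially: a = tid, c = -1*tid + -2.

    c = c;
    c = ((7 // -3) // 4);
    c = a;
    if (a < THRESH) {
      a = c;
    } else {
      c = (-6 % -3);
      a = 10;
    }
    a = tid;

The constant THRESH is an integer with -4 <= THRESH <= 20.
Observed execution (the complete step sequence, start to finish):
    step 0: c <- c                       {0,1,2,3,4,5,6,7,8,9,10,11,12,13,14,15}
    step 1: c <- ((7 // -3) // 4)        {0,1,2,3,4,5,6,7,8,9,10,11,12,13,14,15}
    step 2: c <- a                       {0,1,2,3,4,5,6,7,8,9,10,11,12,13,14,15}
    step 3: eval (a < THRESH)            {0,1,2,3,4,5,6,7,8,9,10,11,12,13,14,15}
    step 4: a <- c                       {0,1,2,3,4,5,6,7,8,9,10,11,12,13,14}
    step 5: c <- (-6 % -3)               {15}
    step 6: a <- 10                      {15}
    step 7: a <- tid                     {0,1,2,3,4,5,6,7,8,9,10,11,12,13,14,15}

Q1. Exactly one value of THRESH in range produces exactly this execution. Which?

Answer: THRESH = 15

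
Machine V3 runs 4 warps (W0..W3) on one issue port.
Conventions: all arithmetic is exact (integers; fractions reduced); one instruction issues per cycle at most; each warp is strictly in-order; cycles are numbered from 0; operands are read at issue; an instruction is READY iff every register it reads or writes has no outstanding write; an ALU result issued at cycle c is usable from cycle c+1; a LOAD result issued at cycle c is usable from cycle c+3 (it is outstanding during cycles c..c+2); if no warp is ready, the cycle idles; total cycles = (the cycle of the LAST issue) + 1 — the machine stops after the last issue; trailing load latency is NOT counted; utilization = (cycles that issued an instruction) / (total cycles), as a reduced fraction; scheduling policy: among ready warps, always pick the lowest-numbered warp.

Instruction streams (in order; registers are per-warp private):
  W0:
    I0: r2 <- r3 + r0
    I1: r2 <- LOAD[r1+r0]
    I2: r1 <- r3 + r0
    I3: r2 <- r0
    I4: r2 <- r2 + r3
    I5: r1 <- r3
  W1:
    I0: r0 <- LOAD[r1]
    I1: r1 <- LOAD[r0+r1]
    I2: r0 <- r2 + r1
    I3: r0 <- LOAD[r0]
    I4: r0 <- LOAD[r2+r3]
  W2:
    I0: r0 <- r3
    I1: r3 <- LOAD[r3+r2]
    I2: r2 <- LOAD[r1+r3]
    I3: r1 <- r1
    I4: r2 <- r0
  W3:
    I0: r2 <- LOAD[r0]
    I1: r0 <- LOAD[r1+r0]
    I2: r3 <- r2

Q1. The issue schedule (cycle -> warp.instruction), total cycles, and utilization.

cycle 0: W0.I0
cycle 1: W0.I1
cycle 2: W0.I2
cycle 3: W1.I0
cycle 4: W0.I3
cycle 5: W0.I4
cycle 6: W0.I5
cycle 7: W1.I1
cycle 8: W2.I0
cycle 9: W2.I1
cycle 10: W1.I2
cycle 11: W1.I3
cycle 12: W2.I2
cycle 13: W2.I3
cycle 14: W1.I4
cycle 15: W2.I4
cycle 16: W3.I0
cycle 17: W3.I1
cycle 18: idle
cycle 19: W3.I2

Answer: 20 cycles, utilization 19/20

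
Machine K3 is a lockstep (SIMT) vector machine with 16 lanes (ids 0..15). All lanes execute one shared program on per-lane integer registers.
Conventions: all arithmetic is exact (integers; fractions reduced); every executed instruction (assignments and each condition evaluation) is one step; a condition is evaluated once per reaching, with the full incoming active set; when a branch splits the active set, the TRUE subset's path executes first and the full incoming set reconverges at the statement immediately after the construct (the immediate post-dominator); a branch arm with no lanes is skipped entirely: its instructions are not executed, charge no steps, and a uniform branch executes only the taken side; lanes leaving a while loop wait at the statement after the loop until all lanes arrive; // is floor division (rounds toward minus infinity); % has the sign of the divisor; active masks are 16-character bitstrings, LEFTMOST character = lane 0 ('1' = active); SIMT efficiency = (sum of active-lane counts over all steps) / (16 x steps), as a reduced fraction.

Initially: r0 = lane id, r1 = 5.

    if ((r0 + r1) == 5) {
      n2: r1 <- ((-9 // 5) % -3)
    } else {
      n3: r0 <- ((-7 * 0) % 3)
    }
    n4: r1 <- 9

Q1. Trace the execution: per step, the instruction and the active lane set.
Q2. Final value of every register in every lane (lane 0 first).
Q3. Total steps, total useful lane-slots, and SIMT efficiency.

step 0: eval ((r0 + r1) == 5)        1111111111111111
step 1: r1 <- ((-9 // 5) % -3)       1000000000000000
step 2: r0 <- ((-7 * 0) % 3)         0111111111111111
step 3: r1 <- 9                      1111111111111111

Answer: 4 steps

r0: 0,0,0,0,0,0,0,0,0,0,0,0,0,0,0,0
r1: 9,9,9,9,9,9,9,9,9,9,9,9,9,9,9,9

steps = 4; useful = 48; efficiency = 48/64 = 3/4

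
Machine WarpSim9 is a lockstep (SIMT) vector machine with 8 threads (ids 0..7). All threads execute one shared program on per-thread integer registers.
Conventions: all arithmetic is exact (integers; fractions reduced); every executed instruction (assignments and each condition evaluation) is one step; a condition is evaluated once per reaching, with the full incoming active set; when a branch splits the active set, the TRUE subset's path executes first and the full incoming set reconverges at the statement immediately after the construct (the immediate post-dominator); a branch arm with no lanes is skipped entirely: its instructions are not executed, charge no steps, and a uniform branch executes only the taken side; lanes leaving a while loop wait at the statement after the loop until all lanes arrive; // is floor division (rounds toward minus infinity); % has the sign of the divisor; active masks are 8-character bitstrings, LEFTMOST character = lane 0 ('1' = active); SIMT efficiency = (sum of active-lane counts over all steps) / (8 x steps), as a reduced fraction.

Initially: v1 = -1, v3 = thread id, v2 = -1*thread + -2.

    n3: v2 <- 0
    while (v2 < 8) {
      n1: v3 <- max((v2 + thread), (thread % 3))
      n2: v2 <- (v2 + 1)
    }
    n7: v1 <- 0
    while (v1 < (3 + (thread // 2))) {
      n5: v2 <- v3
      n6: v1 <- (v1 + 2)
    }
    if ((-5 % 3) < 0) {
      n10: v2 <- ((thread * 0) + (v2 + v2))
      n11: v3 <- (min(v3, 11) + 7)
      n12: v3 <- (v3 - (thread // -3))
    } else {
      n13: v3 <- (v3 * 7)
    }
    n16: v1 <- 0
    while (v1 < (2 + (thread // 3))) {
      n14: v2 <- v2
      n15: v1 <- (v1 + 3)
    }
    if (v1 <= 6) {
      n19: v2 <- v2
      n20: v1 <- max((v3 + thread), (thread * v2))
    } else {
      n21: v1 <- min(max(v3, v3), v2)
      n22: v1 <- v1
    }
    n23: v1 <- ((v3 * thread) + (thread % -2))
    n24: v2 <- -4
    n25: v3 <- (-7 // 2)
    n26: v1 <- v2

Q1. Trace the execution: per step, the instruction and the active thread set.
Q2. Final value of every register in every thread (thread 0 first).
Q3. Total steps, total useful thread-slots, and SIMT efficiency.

step 0: v2 <- 0                      11111111
step 1: eval (v2 < 8)                11111111
step 2: v3 <- max((v2 + thread), (thread % 3)) 11111111
step 3: v2 <- (v2 + 1)               11111111
step 4: eval (v2 < 8)                11111111
step 5: v3 <- max((v2 + thread), (thread % 3)) 11111111
step 6: v2 <- (v2 + 1)               11111111
step 7: eval (v2 < 8)                11111111
step 8: v3 <- max((v2 + thread), (thread % 3)) 11111111
step 9: v2 <- (v2 + 1)               11111111
step 10: eval (v2 < 8)                11111111
step 11: v3 <- max((v2 + thread), (thread % 3)) 11111111
step 12: v2 <- (v2 + 1)               11111111
step 13: eval (v2 < 8)                11111111
step 14: v3 <- max((v2 + thread), (thread % 3)) 11111111
step 15: v2 <- (v2 + 1)               11111111
step 16: eval (v2 < 8)                11111111
step 17: v3 <- max((v2 + thread), (thread % 3)) 11111111
step 18: v2 <- (v2 + 1)               11111111
step 19: eval (v2 < 8)                11111111
step 20: v3 <- max((v2 + thread), (thread % 3)) 11111111
step 21: v2 <- (v2 + 1)               11111111
step 22: eval (v2 < 8)                11111111
step 23: v3 <- max((v2 + thread), (thread % 3)) 11111111
step 24: v2 <- (v2 + 1)               11111111
step 25: eval (v2 < 8)                11111111
step 26: v1 <- 0                      11111111
step 27: eval (v1 < (3 + (thread // 2))) 11111111
step 28: v2 <- v3                     11111111
step 29: v1 <- (v1 + 2)               11111111
step 30: eval (v1 < (3 + (thread // 2))) 11111111
step 31: v2 <- v3                     11111111
step 32: v1 <- (v1 + 2)               11111111
step 33: eval (v1 < (3 + (thread // 2))) 11111111
step 34: v2 <- v3                     00001111
step 35: v1 <- (v1 + 2)               00001111
step 36: eval (v1 < (3 + (thread // 2))) 00001111
step 37: eval ((-5 % 3) < 0)          11111111
step 38: v3 <- (v3 * 7)               11111111
step 39: v1 <- 0                      11111111
step 40: eval (v1 < (2 + (thread // 3))) 11111111
step 41: v2 <- v2                     11111111
step 42: v1 <- (v1 + 3)               11111111
step 43: eval (v1 < (2 + (thread // 3))) 11111111
step 44: v2 <- v2                     00000011
step 45: v1 <- (v1 + 3)               00000011
step 46: eval (v1 < (2 + (thread // 3))) 00000011
step 47: eval (v1 <= 6)               11111111
step 48: v2 <- v2                     11111111
step 49: v1 <- max((v3 + thread), (thread * v2)) 11111111
step 50: v1 <- ((v3 * thread) + (thread % -2)) 11111111
step 51: v2 <- -4                     11111111
step 52: v3 <- (-7 // 2)              11111111
step 53: v1 <- v2                     11111111

Answer: 54 steps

v1: -4,-4,-4,-4,-4,-4,-4,-4
v3: -4,-4,-4,-4,-4,-4,-4,-4
v2: -4,-4,-4,-4,-4,-4,-4,-4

steps = 54; useful = 402; efficiency = 402/432 = 67/72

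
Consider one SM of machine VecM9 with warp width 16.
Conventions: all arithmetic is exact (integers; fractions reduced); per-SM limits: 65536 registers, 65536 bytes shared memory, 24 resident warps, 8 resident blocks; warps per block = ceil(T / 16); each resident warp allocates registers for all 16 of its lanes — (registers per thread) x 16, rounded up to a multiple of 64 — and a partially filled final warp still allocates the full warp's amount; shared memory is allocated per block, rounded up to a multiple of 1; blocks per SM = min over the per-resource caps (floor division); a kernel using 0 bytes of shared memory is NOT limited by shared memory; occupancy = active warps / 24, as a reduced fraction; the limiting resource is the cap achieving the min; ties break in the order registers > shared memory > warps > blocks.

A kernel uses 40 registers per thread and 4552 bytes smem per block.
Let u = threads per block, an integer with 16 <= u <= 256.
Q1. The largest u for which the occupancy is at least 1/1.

Answer: u = 192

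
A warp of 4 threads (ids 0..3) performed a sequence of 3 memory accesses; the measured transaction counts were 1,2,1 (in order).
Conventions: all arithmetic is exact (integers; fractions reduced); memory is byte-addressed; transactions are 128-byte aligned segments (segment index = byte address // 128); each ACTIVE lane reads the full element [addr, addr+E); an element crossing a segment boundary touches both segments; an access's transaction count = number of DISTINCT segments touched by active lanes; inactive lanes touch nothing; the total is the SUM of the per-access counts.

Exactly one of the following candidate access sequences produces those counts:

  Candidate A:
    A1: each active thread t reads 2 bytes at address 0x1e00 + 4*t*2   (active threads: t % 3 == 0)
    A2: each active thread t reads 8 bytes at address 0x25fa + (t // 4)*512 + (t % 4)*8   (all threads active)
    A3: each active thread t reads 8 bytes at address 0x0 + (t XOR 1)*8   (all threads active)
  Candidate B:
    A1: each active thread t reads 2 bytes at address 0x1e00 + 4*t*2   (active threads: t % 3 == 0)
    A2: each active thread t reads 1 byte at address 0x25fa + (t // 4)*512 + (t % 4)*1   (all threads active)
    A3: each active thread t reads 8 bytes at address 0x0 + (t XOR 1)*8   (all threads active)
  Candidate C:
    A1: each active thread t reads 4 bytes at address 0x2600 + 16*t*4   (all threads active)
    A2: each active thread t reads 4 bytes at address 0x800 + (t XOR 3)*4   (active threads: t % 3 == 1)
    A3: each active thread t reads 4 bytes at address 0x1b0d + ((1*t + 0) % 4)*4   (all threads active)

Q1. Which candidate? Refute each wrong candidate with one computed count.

B: A2 gives 1 transaction, not 2
C: A1 gives 2 transactions, not 1
A: all counts match (1,2,1)

Answer: A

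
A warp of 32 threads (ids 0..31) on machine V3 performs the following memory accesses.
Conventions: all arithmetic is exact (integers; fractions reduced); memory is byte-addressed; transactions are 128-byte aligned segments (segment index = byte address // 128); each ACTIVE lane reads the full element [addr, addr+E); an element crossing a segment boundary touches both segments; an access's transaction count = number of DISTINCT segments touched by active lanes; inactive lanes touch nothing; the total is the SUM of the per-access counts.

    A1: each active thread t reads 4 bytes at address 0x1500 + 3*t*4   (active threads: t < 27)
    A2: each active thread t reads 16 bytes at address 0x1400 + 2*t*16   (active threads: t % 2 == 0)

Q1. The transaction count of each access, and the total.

A1: 3 transactions
A2: 8 transactions

Answer: 3,8; total 11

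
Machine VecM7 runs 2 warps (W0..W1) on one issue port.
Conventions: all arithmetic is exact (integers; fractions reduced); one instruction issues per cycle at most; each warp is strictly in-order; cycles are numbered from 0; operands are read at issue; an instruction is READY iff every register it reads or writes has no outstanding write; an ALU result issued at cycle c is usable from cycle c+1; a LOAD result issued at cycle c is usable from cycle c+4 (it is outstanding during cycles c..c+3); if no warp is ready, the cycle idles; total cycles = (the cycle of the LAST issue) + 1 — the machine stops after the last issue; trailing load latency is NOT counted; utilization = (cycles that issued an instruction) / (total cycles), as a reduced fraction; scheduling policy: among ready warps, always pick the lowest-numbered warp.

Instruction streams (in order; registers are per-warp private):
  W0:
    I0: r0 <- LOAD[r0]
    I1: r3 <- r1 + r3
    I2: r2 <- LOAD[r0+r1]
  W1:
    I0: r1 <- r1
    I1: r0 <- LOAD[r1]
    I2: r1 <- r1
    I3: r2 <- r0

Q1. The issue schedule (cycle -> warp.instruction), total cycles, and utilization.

cycle 0: W0.I0
cycle 1: W0.I1
cycle 2: W1.I0
cycle 3: W1.I1
cycle 4: W0.I2
cycle 5: W1.I2
cycle 6: idle
cycle 7: W1.I3

Answer: 8 cycles, utilization 7/8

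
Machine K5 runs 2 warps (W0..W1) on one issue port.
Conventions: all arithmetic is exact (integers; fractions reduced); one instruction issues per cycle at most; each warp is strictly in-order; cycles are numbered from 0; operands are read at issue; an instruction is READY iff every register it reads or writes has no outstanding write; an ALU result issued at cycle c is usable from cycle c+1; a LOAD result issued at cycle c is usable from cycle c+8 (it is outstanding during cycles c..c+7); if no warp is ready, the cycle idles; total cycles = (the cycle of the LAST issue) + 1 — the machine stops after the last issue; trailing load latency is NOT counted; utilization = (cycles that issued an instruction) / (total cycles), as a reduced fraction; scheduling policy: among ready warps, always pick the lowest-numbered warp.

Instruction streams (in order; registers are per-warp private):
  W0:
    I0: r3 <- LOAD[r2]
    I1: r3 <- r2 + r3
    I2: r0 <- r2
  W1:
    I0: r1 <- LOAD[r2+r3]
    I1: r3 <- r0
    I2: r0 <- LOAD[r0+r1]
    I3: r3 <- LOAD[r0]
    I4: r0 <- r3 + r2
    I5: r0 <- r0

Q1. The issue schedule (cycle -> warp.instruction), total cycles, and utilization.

cycle 0: W0.I0
cycle 1: W1.I0
cycle 2: W1.I1
cycle 3: idle
cycle 4: idle
cycle 5: idle
cycle 6: idle
cycle 7: idle
cycle 8: W0.I1
cycle 9: W0.I2
cycle 10: W1.I2
cycle 11: idle
cycle 12: idle
cycle 13: idle
cycle 14: idle
cycle 15: idle
cycle 16: idle
cycle 17: idle
cycle 18: W1.I3
cycle 19: idle
cycle 20: idle
cycle 21: idle
cycle 22: idle
cycle 23: idle
cycle 24: idle
cycle 25: idle
cycle 26: W1.I4
cycle 27: W1.I5

Answer: 28 cycles, utilization 9/28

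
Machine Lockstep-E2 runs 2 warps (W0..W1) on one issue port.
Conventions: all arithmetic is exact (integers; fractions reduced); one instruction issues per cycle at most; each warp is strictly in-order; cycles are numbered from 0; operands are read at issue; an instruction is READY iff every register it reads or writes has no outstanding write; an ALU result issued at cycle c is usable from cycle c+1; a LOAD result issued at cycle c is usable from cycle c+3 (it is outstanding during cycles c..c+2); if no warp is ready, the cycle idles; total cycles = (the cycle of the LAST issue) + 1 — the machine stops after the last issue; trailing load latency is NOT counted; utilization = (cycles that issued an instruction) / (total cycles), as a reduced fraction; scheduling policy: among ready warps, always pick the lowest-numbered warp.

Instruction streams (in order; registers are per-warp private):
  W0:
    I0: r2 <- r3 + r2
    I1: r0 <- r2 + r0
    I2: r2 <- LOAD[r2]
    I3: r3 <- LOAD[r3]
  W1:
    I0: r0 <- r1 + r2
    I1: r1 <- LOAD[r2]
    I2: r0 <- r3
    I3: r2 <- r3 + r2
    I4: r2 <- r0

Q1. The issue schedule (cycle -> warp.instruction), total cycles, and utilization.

cycle 0: W0.I0
cycle 1: W0.I1
cycle 2: W0.I2
cycle 3: W0.I3
cycle 4: W1.I0
cycle 5: W1.I1
cycle 6: W1.I2
cycle 7: W1.I3
cycle 8: W1.I4

Answer: 9 cycles, utilization 1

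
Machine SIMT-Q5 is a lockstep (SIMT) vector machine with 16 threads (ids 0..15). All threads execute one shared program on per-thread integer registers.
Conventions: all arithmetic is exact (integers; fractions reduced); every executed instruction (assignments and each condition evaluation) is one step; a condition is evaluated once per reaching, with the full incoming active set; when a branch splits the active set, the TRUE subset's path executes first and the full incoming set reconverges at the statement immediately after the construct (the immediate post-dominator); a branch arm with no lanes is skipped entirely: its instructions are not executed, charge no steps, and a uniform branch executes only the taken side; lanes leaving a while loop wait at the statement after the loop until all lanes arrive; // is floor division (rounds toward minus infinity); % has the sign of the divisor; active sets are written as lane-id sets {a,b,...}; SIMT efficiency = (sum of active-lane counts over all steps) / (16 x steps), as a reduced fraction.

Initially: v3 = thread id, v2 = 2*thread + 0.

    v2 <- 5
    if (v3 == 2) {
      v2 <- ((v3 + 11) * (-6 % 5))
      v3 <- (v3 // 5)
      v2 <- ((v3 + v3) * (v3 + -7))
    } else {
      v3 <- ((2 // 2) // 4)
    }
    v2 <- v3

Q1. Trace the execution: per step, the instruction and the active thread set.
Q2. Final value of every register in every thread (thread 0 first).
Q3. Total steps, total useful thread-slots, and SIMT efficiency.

step 0: v2 <- 5                      {0,1,2,3,4,5,6,7,8,9,10,11,12,13,14,15}
step 1: eval (v3 == 2)               {0,1,2,3,4,5,6,7,8,9,10,11,12,13,14,15}
step 2: v2 <- ((v3 + 11) * (-6 % 5)) {2}
step 3: v3 <- (v3 // 5)              {2}
step 4: v2 <- ((v3 + v3) * (v3 + -7)) {2}
step 5: v3 <- ((2 // 2) // 4)        {0,1,3,4,5,6,7,8,9,10,11,12,13,14,15}
step 6: v2 <- v3                     {0,1,2,3,4,5,6,7,8,9,10,11,12,13,14,15}

Answer: 7 steps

v3: 0,0,0,0,0,0,0,0,0,0,0,0,0,0,0,0
v2: 0,0,0,0,0,0,0,0,0,0,0,0,0,0,0,0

steps = 7; useful = 66; efficiency = 66/112 = 33/56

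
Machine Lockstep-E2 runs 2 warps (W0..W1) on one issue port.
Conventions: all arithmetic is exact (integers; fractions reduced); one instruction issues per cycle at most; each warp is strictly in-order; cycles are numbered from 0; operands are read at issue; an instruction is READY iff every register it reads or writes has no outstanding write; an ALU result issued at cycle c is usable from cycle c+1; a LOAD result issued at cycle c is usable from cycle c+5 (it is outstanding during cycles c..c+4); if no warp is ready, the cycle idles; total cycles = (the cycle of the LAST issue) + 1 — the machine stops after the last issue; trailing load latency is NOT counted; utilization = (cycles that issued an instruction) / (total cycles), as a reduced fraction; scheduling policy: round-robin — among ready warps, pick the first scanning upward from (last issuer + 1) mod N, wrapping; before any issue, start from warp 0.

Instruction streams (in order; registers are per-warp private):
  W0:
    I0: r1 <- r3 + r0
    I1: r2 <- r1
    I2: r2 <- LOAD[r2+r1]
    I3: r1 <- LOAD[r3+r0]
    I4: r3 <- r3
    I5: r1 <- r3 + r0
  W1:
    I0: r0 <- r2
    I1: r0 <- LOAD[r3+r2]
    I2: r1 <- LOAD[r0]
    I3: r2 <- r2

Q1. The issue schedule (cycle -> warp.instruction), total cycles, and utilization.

cycle 0: W0.I0
cycle 1: W1.I0
cycle 2: W0.I1
cycle 3: W1.I1
cycle 4: W0.I2
cycle 5: W0.I3
cycle 6: W0.I4
cycle 7: idle
cycle 8: W1.I2
cycle 9: W1.I3
cycle 10: W0.I5

Answer: 11 cycles, utilization 10/11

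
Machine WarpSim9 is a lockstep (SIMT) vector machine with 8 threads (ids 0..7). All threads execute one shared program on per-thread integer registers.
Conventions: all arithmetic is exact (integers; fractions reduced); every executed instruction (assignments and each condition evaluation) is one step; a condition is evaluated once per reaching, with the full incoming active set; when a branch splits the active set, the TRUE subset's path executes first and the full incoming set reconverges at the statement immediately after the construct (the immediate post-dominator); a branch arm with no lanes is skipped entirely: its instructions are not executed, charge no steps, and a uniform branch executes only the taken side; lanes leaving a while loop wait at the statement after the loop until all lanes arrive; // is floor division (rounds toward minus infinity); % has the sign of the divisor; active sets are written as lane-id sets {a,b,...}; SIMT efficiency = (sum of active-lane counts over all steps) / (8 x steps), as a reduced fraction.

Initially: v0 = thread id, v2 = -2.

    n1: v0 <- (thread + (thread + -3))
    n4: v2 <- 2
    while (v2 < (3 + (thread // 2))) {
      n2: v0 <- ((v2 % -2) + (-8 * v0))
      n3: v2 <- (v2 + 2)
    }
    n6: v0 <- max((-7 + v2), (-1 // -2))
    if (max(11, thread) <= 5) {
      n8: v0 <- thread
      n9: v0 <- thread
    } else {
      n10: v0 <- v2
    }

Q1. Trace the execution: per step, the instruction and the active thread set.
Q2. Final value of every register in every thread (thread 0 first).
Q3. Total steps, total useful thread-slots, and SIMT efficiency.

step 0: v0 <- (thread + (thread + -3)) {0,1,2,3,4,5,6,7}
step 1: v2 <- 2                      {0,1,2,3,4,5,6,7}
step 2: eval (v2 < (3 + (thread // 2))) {0,1,2,3,4,5,6,7}
step 3: v0 <- ((v2 % -2) + (-8 * v0)) {0,1,2,3,4,5,6,7}
step 4: v2 <- (v2 + 2)               {0,1,2,3,4,5,6,7}
step 5: eval (v2 < (3 + (thread // 2))) {0,1,2,3,4,5,6,7}
step 6: v0 <- ((v2 % -2) + (-8 * v0)) {4,5,6,7}
step 7: v2 <- (v2 + 2)               {4,5,6,7}
step 8: eval (v2 < (3 + (thread // 2))) {4,5,6,7}
step 9: v0 <- max((-7 + v2), (-1 // -2)) {0,1,2,3,4,5,6,7}
step 10: eval (max(11, thread) <= 5)  {0,1,2,3,4,5,6,7}
step 11: v0 <- v2                     {0,1,2,3,4,5,6,7}

Answer: 12 steps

v0: 4,4,4,4,6,6,6,6
v2: 4,4,4,4,6,6,6,6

steps = 12; useful = 84; efficiency = 84/96 = 7/8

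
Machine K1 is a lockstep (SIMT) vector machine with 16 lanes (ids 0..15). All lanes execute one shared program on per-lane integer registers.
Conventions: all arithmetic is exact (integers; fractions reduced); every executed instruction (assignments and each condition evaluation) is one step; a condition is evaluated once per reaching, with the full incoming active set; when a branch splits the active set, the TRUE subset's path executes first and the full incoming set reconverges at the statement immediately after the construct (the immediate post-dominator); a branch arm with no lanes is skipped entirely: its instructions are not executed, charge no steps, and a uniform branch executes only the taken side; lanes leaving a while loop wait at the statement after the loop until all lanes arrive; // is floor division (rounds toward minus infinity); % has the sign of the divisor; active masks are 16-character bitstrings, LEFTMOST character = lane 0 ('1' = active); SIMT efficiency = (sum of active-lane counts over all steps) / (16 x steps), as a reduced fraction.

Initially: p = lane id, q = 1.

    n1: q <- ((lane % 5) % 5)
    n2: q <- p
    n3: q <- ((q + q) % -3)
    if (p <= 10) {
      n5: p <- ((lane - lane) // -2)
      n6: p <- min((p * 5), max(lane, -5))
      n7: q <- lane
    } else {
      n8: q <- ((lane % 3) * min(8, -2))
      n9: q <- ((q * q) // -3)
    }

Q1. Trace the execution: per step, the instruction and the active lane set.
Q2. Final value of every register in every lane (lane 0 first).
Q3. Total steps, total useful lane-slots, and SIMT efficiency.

step 0: q <- ((lane % 5) % 5)        1111111111111111
step 1: q <- p                       1111111111111111
step 2: q <- ((q + q) % -3)          1111111111111111
step 3: eval (p <= 10)               1111111111111111
step 4: p <- ((lane - lane) // -2)   1111111111100000
step 5: p <- min((p * 5), max(lane, -5)) 1111111111100000
step 6: q <- lane                    1111111111100000
step 7: q <- ((lane % 3) * min(8, -2)) 0000000000011111
step 8: q <- ((q * q) // -3)         0000000000011111

Answer: 9 steps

p: 0,0,0,0,0,0,0,0,0,0,0,11,12,13,14,15
q: 0,1,2,3,4,5,6,7,8,9,10,-6,0,-2,-6,0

steps = 9; useful = 107; efficiency = 107/144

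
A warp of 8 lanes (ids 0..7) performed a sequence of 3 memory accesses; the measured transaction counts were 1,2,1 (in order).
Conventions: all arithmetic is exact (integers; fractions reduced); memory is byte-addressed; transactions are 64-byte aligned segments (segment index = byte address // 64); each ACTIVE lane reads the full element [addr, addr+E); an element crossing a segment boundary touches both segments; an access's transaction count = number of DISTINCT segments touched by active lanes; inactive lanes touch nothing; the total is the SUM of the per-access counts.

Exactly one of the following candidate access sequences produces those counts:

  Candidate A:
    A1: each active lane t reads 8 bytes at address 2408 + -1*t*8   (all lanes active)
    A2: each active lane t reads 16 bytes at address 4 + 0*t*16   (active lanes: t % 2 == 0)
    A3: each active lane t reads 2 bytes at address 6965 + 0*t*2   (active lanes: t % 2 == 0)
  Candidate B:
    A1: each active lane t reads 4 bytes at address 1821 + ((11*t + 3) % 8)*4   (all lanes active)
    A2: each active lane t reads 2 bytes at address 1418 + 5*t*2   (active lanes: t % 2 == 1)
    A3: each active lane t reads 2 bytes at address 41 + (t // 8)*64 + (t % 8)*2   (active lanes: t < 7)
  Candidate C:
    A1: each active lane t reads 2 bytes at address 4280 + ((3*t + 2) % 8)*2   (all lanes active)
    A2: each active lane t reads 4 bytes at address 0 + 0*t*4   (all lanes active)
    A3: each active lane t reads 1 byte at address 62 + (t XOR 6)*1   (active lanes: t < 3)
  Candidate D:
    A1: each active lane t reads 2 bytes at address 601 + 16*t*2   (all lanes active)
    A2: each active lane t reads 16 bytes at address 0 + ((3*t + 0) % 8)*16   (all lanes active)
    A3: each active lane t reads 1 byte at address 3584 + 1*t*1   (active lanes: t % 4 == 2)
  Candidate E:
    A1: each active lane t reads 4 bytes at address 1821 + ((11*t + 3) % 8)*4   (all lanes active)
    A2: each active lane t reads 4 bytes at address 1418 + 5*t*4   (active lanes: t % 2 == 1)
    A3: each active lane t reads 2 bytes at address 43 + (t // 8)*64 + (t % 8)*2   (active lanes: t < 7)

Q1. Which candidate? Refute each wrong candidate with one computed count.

A: A1 gives 2 transactions, not 1
C: A1 gives 2 transactions, not 1
D: A1 gives 4 transactions, not 1
E: A2 gives 3 transactions, not 2
B: all counts match (1,2,1)

Answer: B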